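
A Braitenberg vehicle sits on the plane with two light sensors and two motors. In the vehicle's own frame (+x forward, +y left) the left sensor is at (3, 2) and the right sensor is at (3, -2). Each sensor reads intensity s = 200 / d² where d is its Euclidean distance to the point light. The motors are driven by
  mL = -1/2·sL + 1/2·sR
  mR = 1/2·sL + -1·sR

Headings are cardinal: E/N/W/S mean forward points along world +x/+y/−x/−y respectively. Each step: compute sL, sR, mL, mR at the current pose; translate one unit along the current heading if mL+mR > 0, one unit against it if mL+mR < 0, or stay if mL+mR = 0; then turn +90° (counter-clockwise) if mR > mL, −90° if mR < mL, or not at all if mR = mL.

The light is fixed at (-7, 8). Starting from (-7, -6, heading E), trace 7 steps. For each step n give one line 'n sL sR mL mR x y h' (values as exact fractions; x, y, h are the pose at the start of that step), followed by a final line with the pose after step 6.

0 200/153 40/53 -2240/8109 -820/8109 -7 -6 E
1 20/13 100/61 40/793 -690/793 -8 -6 N
2 200/173 200/293 -12000/50689 -5300/50689 -8 -7 E
3 5/4 25/18 5/72 -55/72 -9 -7 N
4 200/197 8/13 -512/2561 -276/2561 -9 -8 E
5 100/97 20/17 120/1649 -1090/1649 -10 -8 N
6 8/9 200/361 -544/3249 -356/3249 -10 -9 E
final -11 -9 N

n=0: pose=(-7,-6,E); sL=200/153, sR=40/53; mL=-2240/8109, mR=-820/8109; mL+mR=-20/53 → advance -1; mR−mL=1420/8109 → turn +1·90°
n=1: pose=(-8,-6,N); sL=20/13, sR=100/61; mL=40/793, mR=-690/793; mL+mR=-50/61 → advance -1; mR−mL=-730/793 → turn -1·90°
n=2: pose=(-8,-7,E); sL=200/173, sR=200/293; mL=-12000/50689, mR=-5300/50689; mL+mR=-100/293 → advance -1; mR−mL=6700/50689 → turn +1·90°
n=3: pose=(-9,-7,N); sL=5/4, sR=25/18; mL=5/72, mR=-55/72; mL+mR=-25/36 → advance -1; mR−mL=-5/6 → turn -1·90°
n=4: pose=(-9,-8,E); sL=200/197, sR=8/13; mL=-512/2561, mR=-276/2561; mL+mR=-4/13 → advance -1; mR−mL=236/2561 → turn +1·90°
n=5: pose=(-10,-8,N); sL=100/97, sR=20/17; mL=120/1649, mR=-1090/1649; mL+mR=-10/17 → advance -1; mR−mL=-1210/1649 → turn -1·90°
n=6: pose=(-10,-9,E); sL=8/9, sR=200/361; mL=-544/3249, mR=-356/3249; mL+mR=-100/361 → advance -1; mR−mL=188/3249 → turn +1·90°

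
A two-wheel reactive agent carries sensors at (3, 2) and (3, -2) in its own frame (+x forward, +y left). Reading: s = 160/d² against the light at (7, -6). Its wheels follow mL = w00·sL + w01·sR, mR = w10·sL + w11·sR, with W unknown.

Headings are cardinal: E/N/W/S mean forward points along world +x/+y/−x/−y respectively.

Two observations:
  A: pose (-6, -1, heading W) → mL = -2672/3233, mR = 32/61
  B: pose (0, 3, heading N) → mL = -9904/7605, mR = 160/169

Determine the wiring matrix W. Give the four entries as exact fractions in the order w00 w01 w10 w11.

-1/2 -1 0 1

obs A: pose=(-6,-1,W) → sL=32/53, sR=32/61, mL=-2672/3233, mR=32/61
obs B: pose=(0,3,N) → sL=32/45, sR=160/169, mL=-9904/7605, mR=160/169
sensor matrix S = [[32/53, 32/61], [32/45, 160/169]]; det S = 4882432/24586965
solve [mL_A; mL_B] = S·[w00; w01] and [mR_A; mR_B] = S·[w10; w11]:
  w00 = -1/2, w01 = -1, w10 = 0, w11 = 1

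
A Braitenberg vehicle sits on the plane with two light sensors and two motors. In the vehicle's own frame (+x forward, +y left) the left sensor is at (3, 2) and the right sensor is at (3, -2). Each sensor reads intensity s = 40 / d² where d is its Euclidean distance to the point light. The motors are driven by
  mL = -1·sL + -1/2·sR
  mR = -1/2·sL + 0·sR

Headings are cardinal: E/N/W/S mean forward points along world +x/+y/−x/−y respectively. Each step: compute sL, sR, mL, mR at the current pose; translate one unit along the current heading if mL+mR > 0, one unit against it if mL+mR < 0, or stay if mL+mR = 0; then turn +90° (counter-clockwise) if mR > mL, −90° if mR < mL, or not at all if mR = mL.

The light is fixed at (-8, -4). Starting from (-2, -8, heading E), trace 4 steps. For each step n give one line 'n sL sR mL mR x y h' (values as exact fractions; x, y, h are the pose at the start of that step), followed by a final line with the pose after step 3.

n=0: pose=(-2,-8,E); sL=8/17, sR=40/117; mL=-1276/1989, mR=-4/17; mL+mR=-1744/1989 → advance -1; mR−mL=808/1989 → turn +1·90°
n=1: pose=(-3,-8,N); sL=4, sR=4/5; mL=-22/5, mR=-2; mL+mR=-32/5 → advance -1; mR−mL=12/5 → turn +1·90°
n=2: pose=(-3,-9,W); sL=40/53, sR=40/13; mL=-1580/689, mR=-20/53; mL+mR=-1840/689 → advance -1; mR−mL=1320/689 → turn +1·90°
n=3: pose=(-2,-9,S); sL=5/16, sR=1/2; mL=-9/16, mR=-5/32; mL+mR=-23/32 → advance -1; mR−mL=13/32 → turn +1·90°

0 8/17 40/117 -1276/1989 -4/17 -2 -8 E
1 4 4/5 -22/5 -2 -3 -8 N
2 40/53 40/13 -1580/689 -20/53 -3 -9 W
3 5/16 1/2 -9/16 -5/32 -2 -9 S
final -2 -8 E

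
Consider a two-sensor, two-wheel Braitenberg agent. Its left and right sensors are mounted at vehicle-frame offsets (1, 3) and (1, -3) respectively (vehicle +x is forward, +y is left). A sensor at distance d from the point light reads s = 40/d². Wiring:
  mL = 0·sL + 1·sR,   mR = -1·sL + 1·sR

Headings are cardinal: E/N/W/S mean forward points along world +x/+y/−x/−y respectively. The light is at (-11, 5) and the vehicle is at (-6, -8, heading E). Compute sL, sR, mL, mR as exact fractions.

5/17 10/73 10/73 -195/1241

left sensor world pos  = (-5, -5); dL² = 136
right sensor world pos = (-5, -11); dR² = 292
sL = 40/136 = 5/17
sR = 40/292 = 10/73
mL = 0·sL + 1·sR = 10/73
mR = -1·sL + 1·sR = -195/1241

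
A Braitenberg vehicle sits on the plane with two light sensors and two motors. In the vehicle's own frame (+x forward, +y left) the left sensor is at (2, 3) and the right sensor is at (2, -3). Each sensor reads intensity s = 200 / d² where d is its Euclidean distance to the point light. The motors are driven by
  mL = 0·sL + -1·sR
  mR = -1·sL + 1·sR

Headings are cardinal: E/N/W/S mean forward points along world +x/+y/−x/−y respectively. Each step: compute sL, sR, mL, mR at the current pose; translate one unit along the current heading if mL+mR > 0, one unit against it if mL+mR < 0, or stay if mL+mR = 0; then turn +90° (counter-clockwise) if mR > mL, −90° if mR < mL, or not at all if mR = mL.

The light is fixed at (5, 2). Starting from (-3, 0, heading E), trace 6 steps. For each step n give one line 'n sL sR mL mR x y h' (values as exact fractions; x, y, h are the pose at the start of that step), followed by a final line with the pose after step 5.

n=0: pose=(-3,0,E); sL=200/37, sR=200/61; mL=-200/61, mR=-4800/2257; mL+mR=-200/37 → advance -1; mR−mL=2600/2257 → turn +1·90°
n=1: pose=(-4,0,N); sL=25/18, sR=50/9; mL=-50/9, mR=25/6; mL+mR=-25/18 → advance -1; mR−mL=175/18 → turn +1·90°
n=2: pose=(-4,-1,W); sL=200/157, sR=200/121; mL=-200/121, mR=7200/18997; mL+mR=-200/157 → advance -1; mR−mL=38600/18997 → turn +1·90°
n=3: pose=(-3,-1,S); sL=4, sR=100/73; mL=-100/73, mR=-192/73; mL+mR=-4 → advance -1; mR−mL=-92/73 → turn -1·90°
n=4: pose=(-3,0,W); sL=8/5, sR=200/101; mL=-200/101, mR=192/505; mL+mR=-8/5 → advance -1; mR−mL=1192/505 → turn +1·90°
n=5: pose=(-2,0,S); sL=25/4, sR=50/29; mL=-50/29, mR=-525/116; mL+mR=-25/4 → advance -1; mR−mL=-325/116 → turn -1·90°

0 200/37 200/61 -200/61 -4800/2257 -3 0 E
1 25/18 50/9 -50/9 25/6 -4 0 N
2 200/157 200/121 -200/121 7200/18997 -4 -1 W
3 4 100/73 -100/73 -192/73 -3 -1 S
4 8/5 200/101 -200/101 192/505 -3 0 W
5 25/4 50/29 -50/29 -525/116 -2 0 S
final -2 1 W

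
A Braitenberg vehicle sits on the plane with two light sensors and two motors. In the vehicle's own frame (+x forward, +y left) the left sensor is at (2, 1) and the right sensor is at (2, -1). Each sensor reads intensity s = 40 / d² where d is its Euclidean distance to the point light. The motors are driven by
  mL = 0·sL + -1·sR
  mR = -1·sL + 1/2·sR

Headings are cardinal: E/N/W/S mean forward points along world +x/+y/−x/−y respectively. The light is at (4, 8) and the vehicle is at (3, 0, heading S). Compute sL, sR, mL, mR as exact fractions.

2/5 5/13 -5/13 -27/130

left sensor world pos  = (4, -2); dL² = 100
right sensor world pos = (2, -2); dR² = 104
sL = 40/100 = 2/5
sR = 40/104 = 5/13
mL = 0·sL + -1·sR = -5/13
mR = -1·sL + 1/2·sR = -27/130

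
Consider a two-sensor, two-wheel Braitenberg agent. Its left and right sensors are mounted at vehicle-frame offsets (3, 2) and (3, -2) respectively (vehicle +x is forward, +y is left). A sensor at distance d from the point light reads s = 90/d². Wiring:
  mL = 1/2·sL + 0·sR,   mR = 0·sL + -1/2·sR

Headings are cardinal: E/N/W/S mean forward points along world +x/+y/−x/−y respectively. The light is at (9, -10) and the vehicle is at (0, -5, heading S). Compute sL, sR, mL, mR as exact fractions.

90/53 18/25 45/53 -9/25

left sensor world pos  = (2, -8); dL² = 53
right sensor world pos = (-2, -8); dR² = 125
sL = 90/53 = 90/53
sR = 90/125 = 18/25
mL = 1/2·sL + 0·sR = 45/53
mR = 0·sL + -1/2·sR = -9/25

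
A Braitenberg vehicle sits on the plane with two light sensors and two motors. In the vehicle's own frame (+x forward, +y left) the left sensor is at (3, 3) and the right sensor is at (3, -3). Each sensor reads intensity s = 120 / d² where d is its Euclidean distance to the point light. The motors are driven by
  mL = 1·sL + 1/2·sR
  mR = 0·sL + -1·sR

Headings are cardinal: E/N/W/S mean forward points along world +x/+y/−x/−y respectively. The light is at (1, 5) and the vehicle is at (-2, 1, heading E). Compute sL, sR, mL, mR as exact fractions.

left sensor world pos  = (1, 4); dL² = 1
right sensor world pos = (1, -2); dR² = 49
sL = 120/1 = 120
sR = 120/49 = 120/49
mL = 1·sL + 1/2·sR = 5940/49
mR = 0·sL + -1·sR = -120/49

120 120/49 5940/49 -120/49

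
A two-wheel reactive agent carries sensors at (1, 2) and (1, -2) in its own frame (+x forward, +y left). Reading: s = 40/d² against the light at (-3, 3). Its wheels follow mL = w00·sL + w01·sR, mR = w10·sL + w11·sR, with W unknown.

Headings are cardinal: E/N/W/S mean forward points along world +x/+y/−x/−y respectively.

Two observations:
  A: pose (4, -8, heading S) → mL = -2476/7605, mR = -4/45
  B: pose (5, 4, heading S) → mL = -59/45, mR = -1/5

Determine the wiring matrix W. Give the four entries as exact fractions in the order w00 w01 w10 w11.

-1/2 -1 -1/2 0

obs A: pose=(4,-8,S) → sL=8/45, sR=40/169, mL=-2476/7605, mR=-4/45
obs B: pose=(5,4,S) → sL=2/5, sR=10/9, mL=-59/45, mR=-1/5
sensor matrix S = [[8/45, 40/169], [2/5, 10/9]]; det S = 1408/13689
solve [mL_A; mL_B] = S·[w00; w01] and [mR_A; mR_B] = S·[w10; w11]:
  w00 = -1/2, w01 = -1, w10 = -1/2, w11 = 0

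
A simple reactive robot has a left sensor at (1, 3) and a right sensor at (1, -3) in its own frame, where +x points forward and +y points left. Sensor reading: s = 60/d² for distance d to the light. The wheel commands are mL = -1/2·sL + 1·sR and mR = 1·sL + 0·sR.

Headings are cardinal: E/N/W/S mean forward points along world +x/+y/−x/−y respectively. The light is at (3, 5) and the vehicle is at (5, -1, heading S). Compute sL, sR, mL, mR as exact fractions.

30/37 6/5 147/185 30/37

left sensor world pos  = (8, -2); dL² = 74
right sensor world pos = (2, -2); dR² = 50
sL = 60/74 = 30/37
sR = 60/50 = 6/5
mL = -1/2·sL + 1·sR = 147/185
mR = 1·sL + 0·sR = 30/37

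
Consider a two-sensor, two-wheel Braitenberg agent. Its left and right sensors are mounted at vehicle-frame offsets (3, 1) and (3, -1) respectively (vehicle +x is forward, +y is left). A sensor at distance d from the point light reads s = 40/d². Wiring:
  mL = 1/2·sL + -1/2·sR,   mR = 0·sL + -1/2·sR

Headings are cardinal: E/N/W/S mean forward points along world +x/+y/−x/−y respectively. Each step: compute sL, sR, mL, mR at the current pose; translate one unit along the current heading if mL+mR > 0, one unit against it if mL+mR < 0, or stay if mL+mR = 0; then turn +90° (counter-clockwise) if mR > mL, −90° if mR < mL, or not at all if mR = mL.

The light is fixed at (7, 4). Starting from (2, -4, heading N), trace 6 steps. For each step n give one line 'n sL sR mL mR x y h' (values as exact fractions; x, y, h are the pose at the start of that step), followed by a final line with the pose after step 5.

0 40/61 40/41 -400/2501 -20/41 2 -4 N
1 10/17 5/13 45/442 -5/26 2 -5 E
2 40/169 40/193 480/32617 -20/193 1 -5 S
3 20/81 4/13 -32/1053 -2/13 1 -4 W
4 40/61 40/41 -400/2501 -20/41 2 -4 N
5 10/17 5/13 45/442 -5/26 2 -5 E
final 1 -5 S

n=0: pose=(2,-4,N); sL=40/61, sR=40/41; mL=-400/2501, mR=-20/41; mL+mR=-1620/2501 → advance -1; mR−mL=-20/61 → turn -1·90°
n=1: pose=(2,-5,E); sL=10/17, sR=5/13; mL=45/442, mR=-5/26; mL+mR=-20/221 → advance -1; mR−mL=-5/17 → turn -1·90°
n=2: pose=(1,-5,S); sL=40/169, sR=40/193; mL=480/32617, mR=-20/193; mL+mR=-2900/32617 → advance -1; mR−mL=-20/169 → turn -1·90°
n=3: pose=(1,-4,W); sL=20/81, sR=4/13; mL=-32/1053, mR=-2/13; mL+mR=-194/1053 → advance -1; mR−mL=-10/81 → turn -1·90°
n=4: pose=(2,-4,N); sL=40/61, sR=40/41; mL=-400/2501, mR=-20/41; mL+mR=-1620/2501 → advance -1; mR−mL=-20/61 → turn -1·90°
n=5: pose=(2,-5,E); sL=10/17, sR=5/13; mL=45/442, mR=-5/26; mL+mR=-20/221 → advance -1; mR−mL=-5/17 → turn -1·90°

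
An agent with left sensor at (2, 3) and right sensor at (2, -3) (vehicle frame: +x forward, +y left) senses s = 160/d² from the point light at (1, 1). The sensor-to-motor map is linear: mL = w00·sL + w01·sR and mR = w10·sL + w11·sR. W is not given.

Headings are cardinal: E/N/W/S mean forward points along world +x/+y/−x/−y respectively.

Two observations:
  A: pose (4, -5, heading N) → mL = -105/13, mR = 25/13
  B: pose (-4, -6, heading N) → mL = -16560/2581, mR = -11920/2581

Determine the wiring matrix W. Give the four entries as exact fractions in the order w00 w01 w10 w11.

-1/2 -1 1/2 -1

obs A: pose=(4,-5,N) → sL=10, sR=40/13, mL=-105/13, mR=25/13
obs B: pose=(-4,-6,N) → sL=160/89, sR=160/29, mL=-16560/2581, mR=-11920/2581
sensor matrix S = [[10, 40/13], [160/89, 160/29]]; det S = 1665600/33553
solve [mL_A; mL_B] = S·[w00; w01] and [mR_A; mR_B] = S·[w10; w11]:
  w00 = -1/2, w01 = -1, w10 = 1/2, w11 = -1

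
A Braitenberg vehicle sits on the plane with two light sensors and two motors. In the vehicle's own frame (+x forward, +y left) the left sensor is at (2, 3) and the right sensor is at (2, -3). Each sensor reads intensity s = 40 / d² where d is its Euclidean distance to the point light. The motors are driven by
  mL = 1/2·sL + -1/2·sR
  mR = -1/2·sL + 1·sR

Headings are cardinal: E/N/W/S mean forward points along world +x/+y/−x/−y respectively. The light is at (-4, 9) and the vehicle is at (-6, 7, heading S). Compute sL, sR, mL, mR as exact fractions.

left sensor world pos  = (-3, 5); dL² = 17
right sensor world pos = (-9, 5); dR² = 41
sL = 40/17 = 40/17
sR = 40/41 = 40/41
mL = 1/2·sL + -1/2·sR = 480/697
mR = -1/2·sL + 1·sR = -140/697

40/17 40/41 480/697 -140/697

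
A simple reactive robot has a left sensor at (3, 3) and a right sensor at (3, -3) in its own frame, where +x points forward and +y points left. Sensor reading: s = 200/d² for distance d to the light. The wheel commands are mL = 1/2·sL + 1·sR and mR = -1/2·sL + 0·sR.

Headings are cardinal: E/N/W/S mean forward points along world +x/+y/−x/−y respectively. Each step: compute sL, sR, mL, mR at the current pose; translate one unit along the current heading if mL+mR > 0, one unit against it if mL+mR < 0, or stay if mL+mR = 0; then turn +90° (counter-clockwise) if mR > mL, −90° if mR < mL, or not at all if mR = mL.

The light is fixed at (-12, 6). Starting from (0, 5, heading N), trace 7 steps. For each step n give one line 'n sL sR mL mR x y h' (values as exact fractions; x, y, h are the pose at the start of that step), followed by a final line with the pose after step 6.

n=0: pose=(0,5,N); sL=40/17, sR=200/229; mL=7980/3893, mR=-20/17; mL+mR=200/229 → advance +1; mR−mL=-12560/3893 → turn -1·90°
n=1: pose=(0,6,E); sL=100/117, sR=100/117; mL=50/39, mR=-50/117; mL+mR=100/117 → advance +1; mR−mL=-200/117 → turn -1·90°
n=2: pose=(1,6,S); sL=40/53, sR=200/109; mL=12780/5777, mR=-20/53; mL+mR=200/109 → advance +1; mR−mL=-14960/5777 → turn -1·90°
n=3: pose=(1,5,W); sL=50/29, sR=25/13; mL=1050/377, mR=-25/29; mL+mR=25/13 → advance +1; mR−mL=-1375/377 → turn -1·90°
n=4: pose=(0,5,N); sL=40/17, sR=200/229; mL=7980/3893, mR=-20/17; mL+mR=200/229 → advance +1; mR−mL=-12560/3893 → turn -1·90°
n=5: pose=(0,6,E); sL=100/117, sR=100/117; mL=50/39, mR=-50/117; mL+mR=100/117 → advance +1; mR−mL=-200/117 → turn -1·90°
n=6: pose=(1,6,S); sL=40/53, sR=200/109; mL=12780/5777, mR=-20/53; mL+mR=200/109 → advance +1; mR−mL=-14960/5777 → turn -1·90°

0 40/17 200/229 7980/3893 -20/17 0 5 N
1 100/117 100/117 50/39 -50/117 0 6 E
2 40/53 200/109 12780/5777 -20/53 1 6 S
3 50/29 25/13 1050/377 -25/29 1 5 W
4 40/17 200/229 7980/3893 -20/17 0 5 N
5 100/117 100/117 50/39 -50/117 0 6 E
6 40/53 200/109 12780/5777 -20/53 1 6 S
final 1 5 W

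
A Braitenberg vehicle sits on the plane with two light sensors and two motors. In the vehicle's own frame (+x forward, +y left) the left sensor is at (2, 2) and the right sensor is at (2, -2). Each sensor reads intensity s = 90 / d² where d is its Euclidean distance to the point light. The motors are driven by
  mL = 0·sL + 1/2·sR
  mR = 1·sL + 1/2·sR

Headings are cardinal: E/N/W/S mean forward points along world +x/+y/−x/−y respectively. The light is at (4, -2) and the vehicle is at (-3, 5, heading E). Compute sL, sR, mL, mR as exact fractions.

45/53 9/5 9/10 927/530

left sensor world pos  = (-1, 7); dL² = 106
right sensor world pos = (-1, 3); dR² = 50
sL = 90/106 = 45/53
sR = 90/50 = 9/5
mL = 0·sL + 1/2·sR = 9/10
mR = 1·sL + 1/2·sR = 927/530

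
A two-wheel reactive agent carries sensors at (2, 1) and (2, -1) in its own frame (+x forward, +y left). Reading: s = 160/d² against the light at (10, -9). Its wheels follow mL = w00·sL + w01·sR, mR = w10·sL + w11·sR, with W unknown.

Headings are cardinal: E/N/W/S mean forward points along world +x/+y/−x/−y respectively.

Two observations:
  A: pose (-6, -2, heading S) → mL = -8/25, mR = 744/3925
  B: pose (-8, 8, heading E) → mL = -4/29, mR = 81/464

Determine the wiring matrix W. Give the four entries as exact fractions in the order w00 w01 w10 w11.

obs A: pose=(-6,-2,S) → sL=16/25, sR=80/157, mL=-8/25, mR=744/3925
obs B: pose=(-8,8,E) → sL=8/29, sR=5/16, mL=-4/29, mR=81/464
sensor matrix S = [[16/25, 80/157], [8/29, 5/16]]; det S = 1353/22765
solve [mL_A; mL_B] = S·[w00; w01] and [mR_A; mR_B] = S·[w10; w11]:
  w00 = -1/2, w01 = 0, w10 = -1/2, w11 = 1

-1/2 0 -1/2 1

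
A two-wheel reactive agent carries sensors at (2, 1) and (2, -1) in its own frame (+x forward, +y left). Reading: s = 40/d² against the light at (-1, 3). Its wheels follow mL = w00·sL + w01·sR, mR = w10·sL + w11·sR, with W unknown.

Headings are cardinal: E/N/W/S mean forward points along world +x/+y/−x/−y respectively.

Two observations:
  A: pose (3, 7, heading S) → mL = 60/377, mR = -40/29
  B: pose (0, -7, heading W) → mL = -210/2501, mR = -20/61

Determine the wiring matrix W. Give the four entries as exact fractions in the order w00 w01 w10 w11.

obs A: pose=(3,7,S) → sL=40/29, sR=40/13, mL=60/377, mR=-40/29
obs B: pose=(0,-7,W) → sL=20/61, sR=20/41, mL=-210/2501, mR=-20/61
sensor matrix S = [[40/29, 40/13], [20/61, 20/41]]; det S = -316800/942877
solve [mL_A; mL_B] = S·[w00; w01] and [mR_A; mR_B] = S·[w10; w11]:
  w00 = -1, w01 = 1/2, w10 = -1, w11 = 0

-1 1/2 -1 0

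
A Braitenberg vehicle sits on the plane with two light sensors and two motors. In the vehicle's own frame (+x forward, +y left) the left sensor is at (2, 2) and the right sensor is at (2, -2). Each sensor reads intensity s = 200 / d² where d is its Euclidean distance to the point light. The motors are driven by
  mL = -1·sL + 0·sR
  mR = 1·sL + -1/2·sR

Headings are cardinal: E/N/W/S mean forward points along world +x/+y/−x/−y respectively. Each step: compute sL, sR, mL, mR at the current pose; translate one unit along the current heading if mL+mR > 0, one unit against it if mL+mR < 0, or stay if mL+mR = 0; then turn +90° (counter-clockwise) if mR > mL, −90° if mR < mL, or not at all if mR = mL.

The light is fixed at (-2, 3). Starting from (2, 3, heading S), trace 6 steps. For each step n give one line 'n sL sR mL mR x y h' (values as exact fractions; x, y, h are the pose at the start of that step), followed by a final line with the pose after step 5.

0 5 25 -5 -15/2 2 3 S
1 40 200/13 -40 420/13 2 4 W
2 4 20 -4 -6 3 4 S
3 200/9 8 -200/9 164/9 3 5 W
4 25/8 25/2 -25/8 -25/8 4 5 S
5 40/13 200/17 -40/13 -620/221 4 6 S
final 4 7 E

n=0: pose=(2,3,S); sL=5, sR=25; mL=-5, mR=-15/2; mL+mR=-25/2 → advance -1; mR−mL=-5/2 → turn -1·90°
n=1: pose=(2,4,W); sL=40, sR=200/13; mL=-40, mR=420/13; mL+mR=-100/13 → advance -1; mR−mL=940/13 → turn +1·90°
n=2: pose=(3,4,S); sL=4, sR=20; mL=-4, mR=-6; mL+mR=-10 → advance -1; mR−mL=-2 → turn -1·90°
n=3: pose=(3,5,W); sL=200/9, sR=8; mL=-200/9, mR=164/9; mL+mR=-4 → advance -1; mR−mL=364/9 → turn +1·90°
n=4: pose=(4,5,S); sL=25/8, sR=25/2; mL=-25/8, mR=-25/8; mL+mR=-25/4 → advance -1; mR−mL=0 → turn +0·90°
n=5: pose=(4,6,S); sL=40/13, sR=200/17; mL=-40/13, mR=-620/221; mL+mR=-100/17 → advance -1; mR−mL=60/221 → turn +1·90°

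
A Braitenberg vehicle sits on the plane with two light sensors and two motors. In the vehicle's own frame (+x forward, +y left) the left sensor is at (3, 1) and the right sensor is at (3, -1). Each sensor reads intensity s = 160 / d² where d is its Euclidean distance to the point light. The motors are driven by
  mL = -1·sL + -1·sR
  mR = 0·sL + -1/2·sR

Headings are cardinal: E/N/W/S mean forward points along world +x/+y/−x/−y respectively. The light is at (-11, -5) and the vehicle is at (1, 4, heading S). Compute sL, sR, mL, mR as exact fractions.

32/41 160/157 -11584/6437 -80/157

left sensor world pos  = (2, 1); dL² = 205
right sensor world pos = (0, 1); dR² = 157
sL = 160/205 = 32/41
sR = 160/157 = 160/157
mL = -1·sL + -1·sR = -11584/6437
mR = 0·sL + -1/2·sR = -80/157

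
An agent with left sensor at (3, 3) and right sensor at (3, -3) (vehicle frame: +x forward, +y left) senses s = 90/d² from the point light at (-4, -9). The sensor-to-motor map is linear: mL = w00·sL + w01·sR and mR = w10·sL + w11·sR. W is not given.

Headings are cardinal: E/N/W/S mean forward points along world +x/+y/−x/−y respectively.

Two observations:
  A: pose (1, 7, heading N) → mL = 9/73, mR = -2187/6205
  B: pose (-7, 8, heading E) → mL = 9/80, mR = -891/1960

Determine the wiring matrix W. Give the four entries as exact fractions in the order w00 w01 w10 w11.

1/2 0 -1 -1/2

obs A: pose=(1,7,N) → sL=18/73, sR=18/85, mL=9/73, mR=-2187/6205
obs B: pose=(-7,8,E) → sL=9/40, sR=45/98, mL=9/80, mR=-891/1960
sensor matrix S = [[18/73, 18/85], [9/40, 45/98]]; det S = 398763/6080900
solve [mL_A; mL_B] = S·[w00; w01] and [mR_A; mR_B] = S·[w10; w11]:
  w00 = 1/2, w01 = 0, w10 = -1, w11 = -1/2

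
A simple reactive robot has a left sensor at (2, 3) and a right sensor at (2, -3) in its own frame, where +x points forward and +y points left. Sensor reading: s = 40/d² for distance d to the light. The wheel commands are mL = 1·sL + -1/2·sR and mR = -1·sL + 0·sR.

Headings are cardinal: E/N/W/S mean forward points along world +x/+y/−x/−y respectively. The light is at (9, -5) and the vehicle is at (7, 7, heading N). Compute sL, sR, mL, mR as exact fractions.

left sensor world pos  = (4, 9); dL² = 221
right sensor world pos = (10, 9); dR² = 197
sL = 40/221 = 40/221
sR = 40/197 = 40/197
mL = 1·sL + -1/2·sR = 3460/43537
mR = -1·sL + 0·sR = -40/221

40/221 40/197 3460/43537 -40/221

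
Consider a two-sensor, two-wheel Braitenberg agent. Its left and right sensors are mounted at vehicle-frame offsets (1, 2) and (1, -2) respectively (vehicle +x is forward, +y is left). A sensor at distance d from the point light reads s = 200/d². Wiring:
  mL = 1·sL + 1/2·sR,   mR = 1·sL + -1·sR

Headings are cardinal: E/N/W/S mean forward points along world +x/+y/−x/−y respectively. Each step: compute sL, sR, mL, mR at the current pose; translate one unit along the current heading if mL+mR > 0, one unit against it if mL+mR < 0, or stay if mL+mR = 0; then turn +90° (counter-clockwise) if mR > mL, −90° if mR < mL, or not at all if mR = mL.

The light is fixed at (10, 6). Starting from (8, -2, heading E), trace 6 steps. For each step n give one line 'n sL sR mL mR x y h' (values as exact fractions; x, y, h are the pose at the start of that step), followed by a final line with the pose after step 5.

0 200/37 200/101 23900/3737 12800/3737 8 -2 E
1 100/41 20/9 1310/369 80/369 9 -2 S
2 8/5 200/53 924/265 -576/265 9 -3 W
3 5/2 25/8 65/16 -5/8 8 -3 N
4 200/37 200/101 23900/3737 12800/3737 8 -2 E
5 100/41 20/9 1310/369 80/369 9 -2 S
final 9 -3 W

n=0: pose=(8,-2,E); sL=200/37, sR=200/101; mL=23900/3737, mR=12800/3737; mL+mR=36700/3737 → advance +1; mR−mL=-300/101 → turn -1·90°
n=1: pose=(9,-2,S); sL=100/41, sR=20/9; mL=1310/369, mR=80/369; mL+mR=1390/369 → advance +1; mR−mL=-10/3 → turn -1·90°
n=2: pose=(9,-3,W); sL=8/5, sR=200/53; mL=924/265, mR=-576/265; mL+mR=348/265 → advance +1; mR−mL=-300/53 → turn -1·90°
n=3: pose=(8,-3,N); sL=5/2, sR=25/8; mL=65/16, mR=-5/8; mL+mR=55/16 → advance +1; mR−mL=-75/16 → turn -1·90°
n=4: pose=(8,-2,E); sL=200/37, sR=200/101; mL=23900/3737, mR=12800/3737; mL+mR=36700/3737 → advance +1; mR−mL=-300/101 → turn -1·90°
n=5: pose=(9,-2,S); sL=100/41, sR=20/9; mL=1310/369, mR=80/369; mL+mR=1390/369 → advance +1; mR−mL=-10/3 → turn -1·90°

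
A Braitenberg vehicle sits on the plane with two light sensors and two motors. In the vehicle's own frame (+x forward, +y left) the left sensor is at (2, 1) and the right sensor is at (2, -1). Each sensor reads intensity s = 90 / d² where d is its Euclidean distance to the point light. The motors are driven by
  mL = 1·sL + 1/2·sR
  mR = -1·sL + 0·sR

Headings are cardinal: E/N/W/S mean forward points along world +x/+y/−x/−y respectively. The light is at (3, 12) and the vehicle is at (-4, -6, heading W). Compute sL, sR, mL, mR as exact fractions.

left sensor world pos  = (-6, -7); dL² = 442
right sensor world pos = (-6, -5); dR² = 370
sL = 90/442 = 45/221
sR = 90/370 = 9/37
mL = 1·sL + 1/2·sR = 5319/16354
mR = -1·sL + 0·sR = -45/221

45/221 9/37 5319/16354 -45/221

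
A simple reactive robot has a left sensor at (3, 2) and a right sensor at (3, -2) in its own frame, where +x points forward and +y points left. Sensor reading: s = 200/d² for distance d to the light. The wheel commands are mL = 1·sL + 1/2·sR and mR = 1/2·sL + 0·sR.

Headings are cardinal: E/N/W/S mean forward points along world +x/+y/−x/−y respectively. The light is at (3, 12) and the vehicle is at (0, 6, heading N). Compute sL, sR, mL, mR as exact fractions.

100/17 20 270/17 50/17

left sensor world pos  = (-2, 9); dL² = 34
right sensor world pos = (2, 9); dR² = 10
sL = 200/34 = 100/17
sR = 200/10 = 20
mL = 1·sL + 1/2·sR = 270/17
mR = 1/2·sL + 0·sR = 50/17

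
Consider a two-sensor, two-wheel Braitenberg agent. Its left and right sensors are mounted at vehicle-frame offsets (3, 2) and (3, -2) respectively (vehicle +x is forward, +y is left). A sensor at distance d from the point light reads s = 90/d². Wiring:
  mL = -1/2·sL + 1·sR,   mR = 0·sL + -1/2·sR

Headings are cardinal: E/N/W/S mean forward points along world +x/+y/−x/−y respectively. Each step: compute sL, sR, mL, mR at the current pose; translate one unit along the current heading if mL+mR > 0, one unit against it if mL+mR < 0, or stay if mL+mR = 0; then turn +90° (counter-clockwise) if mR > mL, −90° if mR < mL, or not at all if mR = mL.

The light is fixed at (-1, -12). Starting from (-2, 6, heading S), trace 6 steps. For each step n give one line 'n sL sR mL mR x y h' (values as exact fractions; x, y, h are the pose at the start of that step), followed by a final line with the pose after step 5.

n=0: pose=(-2,6,S); sL=45/113, sR=5/13; mL=545/2938, mR=-5/26; mL+mR=-10/1469 → advance -1; mR−mL=-555/1469 → turn -1·90°
n=1: pose=(-2,7,W); sL=18/61, sR=90/457; mL=1377/27877, mR=-45/457; mL+mR=-1368/27877 → advance -1; mR−mL=-4122/27877 → turn -1·90°
n=2: pose=(-1,7,N); sL=45/244, sR=45/244; mL=45/488, mR=-45/488; mL+mR=0 → advance +0; mR−mL=-45/244 → turn -1·90°
n=3: pose=(-1,7,E); sL=1/5, sR=45/149; mL=301/1490, mR=-45/298; mL+mR=38/745 → advance +1; mR−mL=-263/745 → turn -1·90°
n=4: pose=(0,7,S); sL=18/53, sR=90/257; mL=2457/13621, mR=-45/257; mL+mR=72/13621 → advance +1; mR−mL=-4842/13621 → turn -1·90°
n=5: pose=(0,6,W); sL=9/26, sR=45/202; mL=261/5252, mR=-45/404; mL+mR=-81/1313 → advance -1; mR−mL=-423/2626 → turn -1·90°

0 45/113 5/13 545/2938 -5/26 -2 6 S
1 18/61 90/457 1377/27877 -45/457 -2 7 W
2 45/244 45/244 45/488 -45/488 -1 7 N
3 1/5 45/149 301/1490 -45/298 -1 7 E
4 18/53 90/257 2457/13621 -45/257 0 7 S
5 9/26 45/202 261/5252 -45/404 0 6 W
final 1 6 N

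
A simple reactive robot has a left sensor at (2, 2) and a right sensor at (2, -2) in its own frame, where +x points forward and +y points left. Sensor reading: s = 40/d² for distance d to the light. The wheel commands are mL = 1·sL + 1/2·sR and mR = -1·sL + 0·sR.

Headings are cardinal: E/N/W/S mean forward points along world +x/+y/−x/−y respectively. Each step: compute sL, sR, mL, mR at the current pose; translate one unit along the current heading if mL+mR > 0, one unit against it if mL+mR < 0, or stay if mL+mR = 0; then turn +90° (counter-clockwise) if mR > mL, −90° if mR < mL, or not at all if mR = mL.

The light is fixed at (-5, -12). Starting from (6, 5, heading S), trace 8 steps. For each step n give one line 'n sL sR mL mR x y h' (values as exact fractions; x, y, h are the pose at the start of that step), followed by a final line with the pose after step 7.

n=0: pose=(6,5,S); sL=20/197, sR=20/153; mL=5030/30141, mR=-20/197; mL+mR=10/153 → advance +1; mR−mL=-8090/30141 → turn -1·90°
n=1: pose=(6,4,W); sL=40/277, sR=8/81; mL=4348/22437, mR=-40/277; mL+mR=4/81 → advance +1; mR−mL=-7588/22437 → turn -1·90°
n=2: pose=(5,4,N); sL=10/97, sR=10/117; mL=1655/11349, mR=-10/97; mL+mR=5/117 → advance +1; mR−mL=-2825/11349 → turn -1·90°
n=3: pose=(5,5,E); sL=8/101, sR=40/369; mL=4972/37269, mR=-8/101; mL+mR=20/369 → advance +1; mR−mL=-7924/37269 → turn -1·90°
n=4: pose=(6,5,S); sL=20/197, sR=20/153; mL=5030/30141, mR=-20/197; mL+mR=10/153 → advance +1; mR−mL=-8090/30141 → turn -1·90°
n=5: pose=(6,4,W); sL=40/277, sR=8/81; mL=4348/22437, mR=-40/277; mL+mR=4/81 → advance +1; mR−mL=-7588/22437 → turn -1·90°
n=6: pose=(5,4,N); sL=10/97, sR=10/117; mL=1655/11349, mR=-10/97; mL+mR=5/117 → advance +1; mR−mL=-2825/11349 → turn -1·90°
n=7: pose=(5,5,E); sL=8/101, sR=40/369; mL=4972/37269, mR=-8/101; mL+mR=20/369 → advance +1; mR−mL=-7924/37269 → turn -1·90°

0 20/197 20/153 5030/30141 -20/197 6 5 S
1 40/277 8/81 4348/22437 -40/277 6 4 W
2 10/97 10/117 1655/11349 -10/97 5 4 N
3 8/101 40/369 4972/37269 -8/101 5 5 E
4 20/197 20/153 5030/30141 -20/197 6 5 S
5 40/277 8/81 4348/22437 -40/277 6 4 W
6 10/97 10/117 1655/11349 -10/97 5 4 N
7 8/101 40/369 4972/37269 -8/101 5 5 E
final 6 5 S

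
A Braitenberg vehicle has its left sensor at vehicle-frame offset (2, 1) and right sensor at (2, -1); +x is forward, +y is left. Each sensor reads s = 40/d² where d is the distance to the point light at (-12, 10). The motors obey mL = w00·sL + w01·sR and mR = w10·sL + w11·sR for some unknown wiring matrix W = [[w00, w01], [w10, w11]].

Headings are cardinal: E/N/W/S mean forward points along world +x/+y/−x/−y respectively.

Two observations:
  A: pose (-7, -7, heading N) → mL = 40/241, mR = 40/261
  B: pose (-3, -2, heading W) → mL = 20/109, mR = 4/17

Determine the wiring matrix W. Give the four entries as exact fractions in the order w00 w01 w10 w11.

obs A: pose=(-7,-7,N) → sL=40/241, sR=40/261, mL=40/241, mR=40/261
obs B: pose=(-3,-2,W) → sL=20/109, sR=4/17, mL=20/109, mR=4/17
sensor matrix S = [[40/241, 40/261], [20/109, 4/17]]; det S = 1274240/116555553
solve [mL_A; mL_B] = S·[w00; w01] and [mR_A; mR_B] = S·[w10; w11]:
  w00 = 1, w01 = 0, w10 = 0, w11 = 1

1 0 0 1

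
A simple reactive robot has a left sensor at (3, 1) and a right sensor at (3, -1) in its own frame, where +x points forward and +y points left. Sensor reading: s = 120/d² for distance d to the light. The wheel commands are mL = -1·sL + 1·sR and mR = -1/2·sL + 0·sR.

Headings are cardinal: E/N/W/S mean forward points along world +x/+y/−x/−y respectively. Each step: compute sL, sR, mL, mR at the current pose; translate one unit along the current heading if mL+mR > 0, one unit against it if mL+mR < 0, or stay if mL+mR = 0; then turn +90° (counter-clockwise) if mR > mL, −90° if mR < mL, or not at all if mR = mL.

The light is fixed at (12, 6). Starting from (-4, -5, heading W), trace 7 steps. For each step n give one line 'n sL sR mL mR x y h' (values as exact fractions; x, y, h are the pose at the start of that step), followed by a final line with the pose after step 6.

0 24/101 120/461 1056/46561 -12/101 -4 -5 W
1 3/8 6/13 9/104 -3/16 -3 -5 N
2 24/53 120/313 -1152/16589 -12/53 -3 -6 E
3 4/15 60/257 -128/3855 -2/15 -4 -6 S
4 24/101 120/461 1056/46561 -12/101 -4 -5 W
5 3/8 6/13 9/104 -3/16 -3 -5 N
6 24/53 120/313 -1152/16589 -12/53 -3 -6 E
final -4 -6 S

n=0: pose=(-4,-5,W); sL=24/101, sR=120/461; mL=1056/46561, mR=-12/101; mL+mR=-4476/46561 → advance -1; mR−mL=-6588/46561 → turn -1·90°
n=1: pose=(-3,-5,N); sL=3/8, sR=6/13; mL=9/104, mR=-3/16; mL+mR=-21/208 → advance -1; mR−mL=-57/208 → turn -1·90°
n=2: pose=(-3,-6,E); sL=24/53, sR=120/313; mL=-1152/16589, mR=-12/53; mL+mR=-4908/16589 → advance -1; mR−mL=-2604/16589 → turn -1·90°
n=3: pose=(-4,-6,S); sL=4/15, sR=60/257; mL=-128/3855, mR=-2/15; mL+mR=-214/1285 → advance -1; mR−mL=-386/3855 → turn -1·90°
n=4: pose=(-4,-5,W); sL=24/101, sR=120/461; mL=1056/46561, mR=-12/101; mL+mR=-4476/46561 → advance -1; mR−mL=-6588/46561 → turn -1·90°
n=5: pose=(-3,-5,N); sL=3/8, sR=6/13; mL=9/104, mR=-3/16; mL+mR=-21/208 → advance -1; mR−mL=-57/208 → turn -1·90°
n=6: pose=(-3,-6,E); sL=24/53, sR=120/313; mL=-1152/16589, mR=-12/53; mL+mR=-4908/16589 → advance -1; mR−mL=-2604/16589 → turn -1·90°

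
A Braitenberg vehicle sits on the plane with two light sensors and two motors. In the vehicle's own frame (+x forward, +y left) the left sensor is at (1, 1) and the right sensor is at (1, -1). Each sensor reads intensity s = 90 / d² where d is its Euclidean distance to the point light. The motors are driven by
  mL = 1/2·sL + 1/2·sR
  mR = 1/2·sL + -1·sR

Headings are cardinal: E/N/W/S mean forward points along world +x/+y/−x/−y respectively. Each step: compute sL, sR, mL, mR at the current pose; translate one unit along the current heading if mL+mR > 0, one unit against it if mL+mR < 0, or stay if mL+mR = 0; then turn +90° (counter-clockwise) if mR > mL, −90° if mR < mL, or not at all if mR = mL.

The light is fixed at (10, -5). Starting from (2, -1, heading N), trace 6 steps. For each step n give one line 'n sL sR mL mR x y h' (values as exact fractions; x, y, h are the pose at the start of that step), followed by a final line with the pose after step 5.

0 45/53 45/37 2025/1961 -3105/3922 2 -1 N
1 18/17 18/13 270/221 -189/221 2 0 E
2 45/26 9/8 297/208 -27/104 3 0 S
3 90/73 90/89 7290/6497 -2565/6497 3 -1 W
4 45/53 45/37 2025/1961 -3105/3922 2 -1 N
5 18/17 18/13 270/221 -189/221 2 0 E
final 3 0 S

n=0: pose=(2,-1,N); sL=45/53, sR=45/37; mL=2025/1961, mR=-3105/3922; mL+mR=945/3922 → advance +1; mR−mL=-135/74 → turn -1·90°
n=1: pose=(2,0,E); sL=18/17, sR=18/13; mL=270/221, mR=-189/221; mL+mR=81/221 → advance +1; mR−mL=-27/13 → turn -1·90°
n=2: pose=(3,0,S); sL=45/26, sR=9/8; mL=297/208, mR=-27/104; mL+mR=243/208 → advance +1; mR−mL=-27/16 → turn -1·90°
n=3: pose=(3,-1,W); sL=90/73, sR=90/89; mL=7290/6497, mR=-2565/6497; mL+mR=4725/6497 → advance +1; mR−mL=-135/89 → turn -1·90°
n=4: pose=(2,-1,N); sL=45/53, sR=45/37; mL=2025/1961, mR=-3105/3922; mL+mR=945/3922 → advance +1; mR−mL=-135/74 → turn -1·90°
n=5: pose=(2,0,E); sL=18/17, sR=18/13; mL=270/221, mR=-189/221; mL+mR=81/221 → advance +1; mR−mL=-27/13 → turn -1·90°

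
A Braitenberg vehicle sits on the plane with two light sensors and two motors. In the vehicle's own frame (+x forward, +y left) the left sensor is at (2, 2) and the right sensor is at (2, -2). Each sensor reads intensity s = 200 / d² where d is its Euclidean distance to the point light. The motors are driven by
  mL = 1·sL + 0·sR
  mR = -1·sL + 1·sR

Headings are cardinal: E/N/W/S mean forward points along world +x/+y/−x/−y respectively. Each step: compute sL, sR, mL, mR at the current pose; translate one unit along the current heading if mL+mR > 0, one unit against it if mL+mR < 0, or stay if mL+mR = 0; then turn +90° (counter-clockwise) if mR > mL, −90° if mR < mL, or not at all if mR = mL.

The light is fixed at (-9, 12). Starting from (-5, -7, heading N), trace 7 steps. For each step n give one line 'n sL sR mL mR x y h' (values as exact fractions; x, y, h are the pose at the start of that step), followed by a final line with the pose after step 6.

n=0: pose=(-5,-7,N); sL=200/293, sR=8/13; mL=200/293, mR=-256/3809; mL+mR=8/13 → advance +1; mR−mL=-2856/3809 → turn -1·90°
n=1: pose=(-5,-6,E); sL=50/73, sR=50/109; mL=50/73, mR=-1800/7957; mL+mR=50/109 → advance +1; mR−mL=-7250/7957 → turn -1·90°
n=2: pose=(-4,-6,S); sL=200/449, sR=200/409; mL=200/449, mR=8000/183641; mL+mR=200/409 → advance +1; mR−mL=-73800/183641 → turn -1·90°
n=3: pose=(-4,-7,W); sL=4/9, sR=100/149; mL=4/9, mR=304/1341; mL+mR=100/149 → advance +1; mR−mL=-292/1341 → turn -1·90°
n=4: pose=(-5,-7,N); sL=200/293, sR=8/13; mL=200/293, mR=-256/3809; mL+mR=8/13 → advance +1; mR−mL=-2856/3809 → turn -1·90°
n=5: pose=(-5,-6,E); sL=50/73, sR=50/109; mL=50/73, mR=-1800/7957; mL+mR=50/109 → advance +1; mR−mL=-7250/7957 → turn -1·90°
n=6: pose=(-4,-6,S); sL=200/449, sR=200/409; mL=200/449, mR=8000/183641; mL+mR=200/409 → advance +1; mR−mL=-73800/183641 → turn -1·90°

0 200/293 8/13 200/293 -256/3809 -5 -7 N
1 50/73 50/109 50/73 -1800/7957 -5 -6 E
2 200/449 200/409 200/449 8000/183641 -4 -6 S
3 4/9 100/149 4/9 304/1341 -4 -7 W
4 200/293 8/13 200/293 -256/3809 -5 -7 N
5 50/73 50/109 50/73 -1800/7957 -5 -6 E
6 200/449 200/409 200/449 8000/183641 -4 -6 S
final -4 -7 W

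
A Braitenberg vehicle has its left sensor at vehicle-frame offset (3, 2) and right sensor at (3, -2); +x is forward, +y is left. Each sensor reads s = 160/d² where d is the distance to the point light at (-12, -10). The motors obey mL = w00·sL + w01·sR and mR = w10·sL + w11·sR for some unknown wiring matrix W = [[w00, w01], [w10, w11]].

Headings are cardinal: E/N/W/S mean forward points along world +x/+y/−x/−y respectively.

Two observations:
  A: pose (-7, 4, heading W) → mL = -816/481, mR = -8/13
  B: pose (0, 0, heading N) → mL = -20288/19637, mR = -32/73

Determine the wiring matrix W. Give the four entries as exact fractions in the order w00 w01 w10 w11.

obs A: pose=(-7,4,W) → sL=40/37, sR=8/13, mL=-816/481, mR=-8/13
obs B: pose=(0,0,N) → sL=160/269, sR=32/73, mL=-20288/19637, mR=-32/73
sensor matrix S = [[40/37, 8/13], [160/269, 32/73]]; det S = 1018880/9445397
solve [mL_A; mL_B] = S·[w00; w01] and [mR_A; mR_B] = S·[w10; w11]:
  w00 = -1, w01 = -1, w10 = 0, w11 = -1

-1 -1 0 -1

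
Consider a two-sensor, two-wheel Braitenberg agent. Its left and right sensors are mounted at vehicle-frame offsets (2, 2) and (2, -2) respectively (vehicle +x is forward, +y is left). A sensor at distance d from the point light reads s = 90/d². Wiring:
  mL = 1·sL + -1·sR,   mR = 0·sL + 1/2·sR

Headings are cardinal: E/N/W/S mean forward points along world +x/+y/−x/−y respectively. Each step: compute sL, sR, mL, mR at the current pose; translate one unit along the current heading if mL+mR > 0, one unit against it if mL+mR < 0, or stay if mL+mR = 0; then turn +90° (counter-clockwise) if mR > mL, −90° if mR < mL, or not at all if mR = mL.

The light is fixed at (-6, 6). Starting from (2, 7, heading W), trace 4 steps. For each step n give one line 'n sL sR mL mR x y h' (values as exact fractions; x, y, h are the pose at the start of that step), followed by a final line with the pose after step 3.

0 90/37 2 16/37 1 2 7 W
1 45/41 45/13 -1260/533 45/26 1 7 S
2 90/97 10/9 -160/873 5/9 1 8 E
3 45/26 45/58 360/377 45/116 2 8 N
final 2 9 E

n=0: pose=(2,7,W); sL=90/37, sR=2; mL=16/37, mR=1; mL+mR=53/37 → advance +1; mR−mL=21/37 → turn +1·90°
n=1: pose=(1,7,S); sL=45/41, sR=45/13; mL=-1260/533, mR=45/26; mL+mR=-675/1066 → advance -1; mR−mL=4365/1066 → turn +1·90°
n=2: pose=(1,8,E); sL=90/97, sR=10/9; mL=-160/873, mR=5/9; mL+mR=325/873 → advance +1; mR−mL=215/291 → turn +1·90°
n=3: pose=(2,8,N); sL=45/26, sR=45/58; mL=360/377, mR=45/116; mL+mR=2025/1508 → advance +1; mR−mL=-855/1508 → turn -1·90°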